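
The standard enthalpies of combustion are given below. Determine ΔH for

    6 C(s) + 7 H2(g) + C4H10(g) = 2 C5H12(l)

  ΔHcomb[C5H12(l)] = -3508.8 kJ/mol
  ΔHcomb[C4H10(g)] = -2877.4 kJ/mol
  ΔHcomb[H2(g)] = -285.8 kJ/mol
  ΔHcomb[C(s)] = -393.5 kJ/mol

ΔH = -221.4 kJ/mol

Using ΔH = Σ nΔHc°(reactants) − Σ nΔHc°(products):
= [6·(-393.5) + 7·(-285.8) + 1·(-2877.4)] − [2·(-3508.8)]
= -221.4 kJ/mol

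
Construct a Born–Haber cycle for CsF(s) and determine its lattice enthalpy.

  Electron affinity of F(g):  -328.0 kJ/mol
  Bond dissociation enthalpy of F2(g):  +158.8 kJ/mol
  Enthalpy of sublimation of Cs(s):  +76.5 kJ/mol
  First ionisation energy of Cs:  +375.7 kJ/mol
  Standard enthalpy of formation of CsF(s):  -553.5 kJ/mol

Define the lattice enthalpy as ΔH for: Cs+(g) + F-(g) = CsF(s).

U = -757.1 kJ/mol

ΔHf° = 1·ΔHsub + 1·(ΣIE) + 1/2·D(F2) + 1·EA + U
-553.5 = 1·(+76.5) + 1·(+375.7) + 1/2·(+158.8) + 1·(-328.0) + U
U = -553.5 − (+203.6) = -757.1 kJ/mol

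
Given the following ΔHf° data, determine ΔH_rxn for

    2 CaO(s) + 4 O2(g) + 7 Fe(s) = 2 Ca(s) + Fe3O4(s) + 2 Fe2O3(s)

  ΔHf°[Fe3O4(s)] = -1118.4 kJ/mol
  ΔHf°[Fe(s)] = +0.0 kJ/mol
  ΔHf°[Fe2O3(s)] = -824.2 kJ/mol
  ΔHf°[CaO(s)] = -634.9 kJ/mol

ΔH°rxn = Σ nΔHf°(products) − Σ nΔHf°(reactants).
Products: 2·(+0.0) + 1·(-1118.4) + 2·(-824.2) = -2766.8
Reactants: 2·(-634.9) + 4·(+0.0) + 7·(+0.0) = -1269.8
ΔH_rxn = (-2766.8) − (-1269.8) = -1497.0 kJ/mol

ΔH_rxn = -1497.0 kJ/mol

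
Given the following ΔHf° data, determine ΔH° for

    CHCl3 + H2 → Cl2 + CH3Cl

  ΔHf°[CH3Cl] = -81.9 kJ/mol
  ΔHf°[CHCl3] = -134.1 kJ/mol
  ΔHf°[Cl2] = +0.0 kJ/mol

Products: 1·(+0.0) + 1·(-81.9) = -81.9
Reactants: 1·(-134.1) + 1·(+0.0) = -134.1
ΔH° = (-81.9) − (-134.1) = 52.2 kJ/mol

ΔH° = 52.2 kJ/mol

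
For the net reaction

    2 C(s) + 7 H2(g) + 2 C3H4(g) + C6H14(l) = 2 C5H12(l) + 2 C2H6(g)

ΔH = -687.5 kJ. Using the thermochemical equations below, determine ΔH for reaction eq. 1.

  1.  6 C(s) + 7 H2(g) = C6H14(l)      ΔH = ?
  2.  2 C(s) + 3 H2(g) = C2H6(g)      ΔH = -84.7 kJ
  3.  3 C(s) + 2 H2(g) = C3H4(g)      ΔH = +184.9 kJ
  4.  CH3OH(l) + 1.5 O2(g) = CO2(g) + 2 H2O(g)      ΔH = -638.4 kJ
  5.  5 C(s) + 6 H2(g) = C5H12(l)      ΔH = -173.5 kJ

ΔH = -198.7 kJ

eq. 1 reversed: contributes −x
eq. 2 × 2: (2)·(-84.7) = -169.4 kJ
eq. 3 reversed and × 2: (-2)·(+184.9) = -369.8 kJ
eq. 4: not needed.
eq. 5 × 2: (2)·(-173.5) = -347.0 kJ
-687.5 = (-169.4) + (-369.8) + (-347.0) − x
x = (-687.5 − (-886.2)) / (-1) = -198.7 kJ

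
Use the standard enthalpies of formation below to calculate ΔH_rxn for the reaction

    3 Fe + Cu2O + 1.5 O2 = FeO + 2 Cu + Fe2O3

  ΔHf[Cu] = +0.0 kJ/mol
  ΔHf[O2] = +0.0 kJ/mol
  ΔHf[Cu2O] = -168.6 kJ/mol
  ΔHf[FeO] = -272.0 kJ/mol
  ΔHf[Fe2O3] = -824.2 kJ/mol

Products: 1·(-272.0) + 2·(+0.0) + 1·(-824.2) = -1096.2
Reactants: 3·(+0.0) + 1·(-168.6) + 3/2·(+0.0) = -168.6
ΔH_rxn = (-1096.2) − (-168.6) = -927.6 kJ/mol

ΔH_rxn = -927.6 kJ/mol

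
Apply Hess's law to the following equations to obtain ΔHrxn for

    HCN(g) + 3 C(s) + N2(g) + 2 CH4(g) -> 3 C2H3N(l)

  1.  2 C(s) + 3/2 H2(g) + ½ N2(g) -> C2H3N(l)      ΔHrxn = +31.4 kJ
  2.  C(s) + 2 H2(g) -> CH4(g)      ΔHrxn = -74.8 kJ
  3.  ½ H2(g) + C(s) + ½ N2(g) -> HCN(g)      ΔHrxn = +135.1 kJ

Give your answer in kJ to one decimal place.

eq. 1 × 3 (scale by 3 for the 3 C2H3N(l)): (3)·(+31.4) = +94.2 kJ
eq. 2 reversed and × 2 (reverse to put CH4(g) on the reactant side; scale by 2 for the 2 CH4(g)): (-2)·(-74.8) = +149.6 kJ
eq. 3 reversed (HCN(g) must end up as a reactant): -135.1 kJ
ΔHrxn = (3)·(+31.4) + (-2)·(-74.8) + (-1)·(+135.1) = 108.7 kJ

ΔHrxn = 108.7 kJ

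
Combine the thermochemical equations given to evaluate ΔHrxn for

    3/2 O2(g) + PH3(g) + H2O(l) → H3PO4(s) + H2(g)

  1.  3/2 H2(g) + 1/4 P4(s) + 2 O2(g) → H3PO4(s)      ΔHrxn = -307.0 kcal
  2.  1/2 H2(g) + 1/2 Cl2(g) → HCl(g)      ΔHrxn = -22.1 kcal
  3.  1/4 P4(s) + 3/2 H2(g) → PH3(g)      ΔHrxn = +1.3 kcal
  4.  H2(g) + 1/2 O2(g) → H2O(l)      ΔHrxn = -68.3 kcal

eq. 1 as written: -307.0 kcal
eq. 2: not needed.
eq. 3 reversed: -1.3 kcal
eq. 4 reversed: +68.3 kcal
ΔHrxn = (-307.0) + (-1.3) + (+68.3) = -240.0 kcal

ΔHrxn = -240.0 kcal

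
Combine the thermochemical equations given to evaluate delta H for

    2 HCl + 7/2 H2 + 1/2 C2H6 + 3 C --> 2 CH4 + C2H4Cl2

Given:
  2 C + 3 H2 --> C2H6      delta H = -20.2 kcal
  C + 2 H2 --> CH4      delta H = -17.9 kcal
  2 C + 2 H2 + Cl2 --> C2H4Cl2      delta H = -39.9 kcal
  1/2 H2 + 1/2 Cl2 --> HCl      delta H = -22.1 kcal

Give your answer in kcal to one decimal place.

delta H = -21.4 kcal

equation 1 reversed and × 1/2: (-1/2)·(-20.2) = +10.1 kcal
equation 2 × 2: (2)·(-17.9) = -35.8 kcal
equation 3 as written: -39.9 kcal
equation 4 reversed and × 2: (-2)·(-22.1) = +44.2 kcal
Summing the manipulated equations, delta H = (+10.1) + (-35.8) + (-39.9) + (+44.2) = -21.4 kcal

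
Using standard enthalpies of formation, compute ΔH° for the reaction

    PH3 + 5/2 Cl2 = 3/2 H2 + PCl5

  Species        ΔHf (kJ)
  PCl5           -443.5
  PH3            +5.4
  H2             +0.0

ΔH° = -448.9 kJ

Products: 3/2·(+0.0) + 1·(-443.5) = -443.5
Reactants: 1·(+5.4) + 5/2·(+0.0) = +5.4
ΔH° = (-443.5) − (+5.4) = -448.9 kJ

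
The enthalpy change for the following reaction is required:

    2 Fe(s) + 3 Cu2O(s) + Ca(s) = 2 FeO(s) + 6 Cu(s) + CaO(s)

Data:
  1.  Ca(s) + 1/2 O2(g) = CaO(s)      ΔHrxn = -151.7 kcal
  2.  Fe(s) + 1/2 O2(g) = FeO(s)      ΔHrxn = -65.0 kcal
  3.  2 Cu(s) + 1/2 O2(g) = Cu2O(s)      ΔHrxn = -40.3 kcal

ΔHrxn = -160.8 kcal

eq. 1 as written (CaO(s) already on the product side): -151.7 kcal
eq. 2 × 2 (scale by 2 for the 2 FeO(s)): (2)·(-65.0) = -130.0 kcal
eq. 3 reversed and × 3 (reverse to put Cu2O(s) on the reactant side; scale by 3 for the 3 Cu2O(s)): (-3)·(-40.3) = +120.9 kcal
Combining the equations, ΔHrxn = (1)·(-151.7) + (2)·(-65.0) + (-3)·(-40.3) = -160.8 kcal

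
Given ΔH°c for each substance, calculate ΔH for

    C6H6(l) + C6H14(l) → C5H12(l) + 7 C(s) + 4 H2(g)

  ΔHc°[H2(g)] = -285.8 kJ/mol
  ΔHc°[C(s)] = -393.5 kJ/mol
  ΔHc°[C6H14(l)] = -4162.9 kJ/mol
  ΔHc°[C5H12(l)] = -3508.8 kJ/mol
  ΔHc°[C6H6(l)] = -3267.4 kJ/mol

Using ΔH = Σ nΔHc°(reactants) − Σ nΔHc°(products):
= [1·(-3267.4) + 1·(-4162.9)] − [1·(-3508.8) + 7·(-393.5) + 4·(-285.8)]
= -23.8 kJ/mol

ΔH = -23.8 kJ/mol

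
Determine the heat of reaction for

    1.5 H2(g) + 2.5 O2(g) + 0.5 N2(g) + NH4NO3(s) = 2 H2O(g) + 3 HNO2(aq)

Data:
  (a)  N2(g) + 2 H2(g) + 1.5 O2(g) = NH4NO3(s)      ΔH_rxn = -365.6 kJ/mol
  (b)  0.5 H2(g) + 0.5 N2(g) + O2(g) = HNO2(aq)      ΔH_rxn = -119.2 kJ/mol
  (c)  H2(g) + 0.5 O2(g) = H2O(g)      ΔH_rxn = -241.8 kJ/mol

ΔH_rxn = -475.6 kJ/mol

(a) reversed (reverse to put NH4NO3(s) on the reactant side): +365.6 kJ/mol
(b) × 3 (scale by 3 for the 3 HNO2(aq)): (3)·(-119.2) = -357.6 kJ/mol
(c) × 2 (scale by 2 for the 2 H2O(g)): (2)·(-241.8) = -483.6 kJ/mol
ΔH_rxn = (+365.6) + (-357.6) + (-483.6) = -475.6 kJ/mol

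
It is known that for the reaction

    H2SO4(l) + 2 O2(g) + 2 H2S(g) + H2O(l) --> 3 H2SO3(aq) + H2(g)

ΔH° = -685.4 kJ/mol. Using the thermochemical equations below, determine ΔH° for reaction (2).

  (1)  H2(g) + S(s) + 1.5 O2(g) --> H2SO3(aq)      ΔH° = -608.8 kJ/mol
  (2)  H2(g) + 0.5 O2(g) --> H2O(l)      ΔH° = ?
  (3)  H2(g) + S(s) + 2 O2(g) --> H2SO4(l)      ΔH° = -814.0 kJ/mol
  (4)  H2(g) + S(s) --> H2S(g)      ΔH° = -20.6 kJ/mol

ΔH° = -285.8 kJ/mol

(1) × 3 (×3 to match 3 H2SO3(aq) in the target): (3)·(-608.8) = -1826.4 kJ/mol
(2) reversed (reverse to put H2O(l) on the reactant side): contributes −x
(3) reversed (reverse to put H2SO4(l) on the reactant side): +814.0 kJ/mol
(4) reversed and × 2 (H2S(g) must end up as a reactant; scale by 2 for the 2 H2S(g)): (-2)·(-20.6) = +41.2 kJ/mol
-685.4 = (-1826.4) + (+814.0) + (+41.2) − x
x = (-685.4 − (-971.2)) / (-1) = -285.8 kJ/mol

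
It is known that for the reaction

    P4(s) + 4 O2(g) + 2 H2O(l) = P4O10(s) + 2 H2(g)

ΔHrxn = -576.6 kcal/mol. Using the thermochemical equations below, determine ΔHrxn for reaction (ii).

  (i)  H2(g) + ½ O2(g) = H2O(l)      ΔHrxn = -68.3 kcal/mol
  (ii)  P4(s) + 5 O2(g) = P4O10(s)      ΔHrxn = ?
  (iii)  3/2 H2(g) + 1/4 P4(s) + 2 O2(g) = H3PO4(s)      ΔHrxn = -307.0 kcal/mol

(i) reversed and × 2: (-2)·(-68.3) = +136.6 kcal/mol
(ii) as written: contributes x
(iii): not needed.
-576.6 = (+136.6) + x
x = (-576.6 − (+136.6)) / (1) = -713.2 kcal/mol

ΔHrxn = -713.2 kcal/mol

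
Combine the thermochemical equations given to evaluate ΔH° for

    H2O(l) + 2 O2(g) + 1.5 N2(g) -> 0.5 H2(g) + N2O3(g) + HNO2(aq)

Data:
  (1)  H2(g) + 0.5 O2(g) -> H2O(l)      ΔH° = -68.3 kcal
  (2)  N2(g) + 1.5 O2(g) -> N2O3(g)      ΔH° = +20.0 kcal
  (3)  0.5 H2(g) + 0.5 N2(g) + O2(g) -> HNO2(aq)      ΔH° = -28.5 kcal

(1) reversed: +68.3 kcal
(2) as written: +20.0 kcal
(3) as written: -28.5 kcal
Combining the equations, ΔH° = (+68.3) + (+20.0) + (-28.5) = 59.8 kcal

ΔH° = 59.8 kcal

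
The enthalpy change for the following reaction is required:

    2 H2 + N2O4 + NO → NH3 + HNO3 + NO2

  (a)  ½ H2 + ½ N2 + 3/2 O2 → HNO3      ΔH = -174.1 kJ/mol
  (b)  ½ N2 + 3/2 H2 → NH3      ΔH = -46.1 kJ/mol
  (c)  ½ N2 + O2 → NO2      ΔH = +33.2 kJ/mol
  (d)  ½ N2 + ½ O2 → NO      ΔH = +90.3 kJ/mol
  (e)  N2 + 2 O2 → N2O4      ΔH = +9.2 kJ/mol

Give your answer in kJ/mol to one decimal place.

ΔH = -286.5 kJ/mol

(a) as written: -174.1 kJ/mol
(b) as written: -46.1 kJ/mol
(c) as written: +33.2 kJ/mol
(d) reversed: -90.3 kJ/mol
(e) reversed: -9.2 kJ/mol
Summing the manipulated equations, ΔH = (-174.1) + (-46.1) + (+33.2) + (-90.3) + (-9.2) = -286.5 kJ/mol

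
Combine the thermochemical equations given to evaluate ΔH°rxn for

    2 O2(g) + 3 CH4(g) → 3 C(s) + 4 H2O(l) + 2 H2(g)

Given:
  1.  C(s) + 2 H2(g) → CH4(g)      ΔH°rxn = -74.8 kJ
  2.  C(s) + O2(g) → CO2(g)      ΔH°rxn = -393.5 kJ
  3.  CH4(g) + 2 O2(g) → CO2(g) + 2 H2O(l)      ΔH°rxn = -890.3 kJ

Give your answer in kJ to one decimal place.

ΔH°rxn = -918.8 kJ

eq. 1 reversed: +74.8 kJ
eq. 2 reversed and × 2: (-2)·(-393.5) = +787.0 kJ
eq. 3 × 2: (2)·(-890.3) = -1780.6 kJ
ΔH°rxn = (-1)·(-74.8) + (-2)·(-393.5) + (2)·(-890.3) = -918.8 kJ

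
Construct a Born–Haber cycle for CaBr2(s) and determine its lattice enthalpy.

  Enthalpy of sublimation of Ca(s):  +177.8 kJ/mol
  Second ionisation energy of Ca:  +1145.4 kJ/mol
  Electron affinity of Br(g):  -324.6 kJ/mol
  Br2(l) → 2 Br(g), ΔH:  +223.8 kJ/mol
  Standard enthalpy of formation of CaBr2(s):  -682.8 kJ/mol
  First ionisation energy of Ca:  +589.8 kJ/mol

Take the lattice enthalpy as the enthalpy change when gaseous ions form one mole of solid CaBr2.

U = -2170.4 kJ/mol

ΔHf° = 1·ΔHsub + 1·(ΣIE) + 1·D(Br2) + 2·EA + U
-682.8 = 1·(+177.8) + 1·(+1735.2) + 1·(+223.8) + 2·(-324.6) + U
U = -682.8 − (+1487.6) = -2170.4 kJ/mol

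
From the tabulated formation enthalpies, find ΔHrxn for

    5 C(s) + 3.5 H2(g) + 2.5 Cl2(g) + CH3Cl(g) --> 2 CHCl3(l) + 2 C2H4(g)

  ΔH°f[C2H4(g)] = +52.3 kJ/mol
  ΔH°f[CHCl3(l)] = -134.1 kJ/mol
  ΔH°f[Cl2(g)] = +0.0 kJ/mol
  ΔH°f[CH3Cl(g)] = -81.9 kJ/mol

Products: 2·(-134.1) + 2·(+52.3) = -163.6
Reactants: 5·(+0.0) + 7/2·(+0.0) + 5/2·(+0.0) + 1·(-81.9) = -81.9
ΔHrxn = (-163.6) − (-81.9) = -81.7 kJ/mol

ΔHrxn = -81.7 kJ/mol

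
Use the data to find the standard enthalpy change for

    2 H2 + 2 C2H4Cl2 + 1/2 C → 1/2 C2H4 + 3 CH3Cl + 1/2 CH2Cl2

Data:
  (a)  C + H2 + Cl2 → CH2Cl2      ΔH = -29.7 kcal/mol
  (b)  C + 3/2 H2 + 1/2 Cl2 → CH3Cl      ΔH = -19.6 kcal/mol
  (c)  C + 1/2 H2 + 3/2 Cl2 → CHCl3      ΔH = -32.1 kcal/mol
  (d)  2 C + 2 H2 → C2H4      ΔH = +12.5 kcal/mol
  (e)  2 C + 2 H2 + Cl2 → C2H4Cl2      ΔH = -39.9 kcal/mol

(a) × 1/2: (1/2)·(-29.7) = -14.85 kcal/mol
(b) × 3: (3)·(-19.6) = -58.8 kcal/mol
(c): not needed.
(d) × 1/2: (1/2)·(+12.5) = +6.25 kcal/mol
(e) reversed and × 2: (-2)·(-39.9) = +79.8 kcal/mol
Summing the manipulated equations, ΔH = (1/2)·(-29.7) + (3)·(-19.6) + (1/2)·(+12.5) + (-2)·(-39.9) = 12.4 kcal/mol

ΔH = 12.4 kcal/mol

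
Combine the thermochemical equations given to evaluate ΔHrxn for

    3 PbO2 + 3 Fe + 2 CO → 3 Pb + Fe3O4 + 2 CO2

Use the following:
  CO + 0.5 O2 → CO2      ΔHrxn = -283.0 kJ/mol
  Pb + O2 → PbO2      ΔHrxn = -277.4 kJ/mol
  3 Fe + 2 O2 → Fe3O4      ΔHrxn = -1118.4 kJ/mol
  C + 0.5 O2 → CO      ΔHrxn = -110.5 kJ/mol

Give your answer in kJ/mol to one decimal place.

ΔHrxn = -852.2 kJ/mol

equation 1 × 2 (×2 to match 2 CO2 in the target): (2)·(-283.0) = -566.0 kJ/mol
equation 2 reversed and × 3 (PbO2 must end up as a reactant; ×3 to match 3 PbO2 in the target): (-3)·(-277.4) = +832.2 kJ/mol
equation 3 as written (Fe3O4 already on the product side): -1118.4 kJ/mol
equation 4: not needed (C appears nowhere else).
ΔHrxn = (-566.0) + (+832.2) + (-1118.4) = -852.2 kJ/mol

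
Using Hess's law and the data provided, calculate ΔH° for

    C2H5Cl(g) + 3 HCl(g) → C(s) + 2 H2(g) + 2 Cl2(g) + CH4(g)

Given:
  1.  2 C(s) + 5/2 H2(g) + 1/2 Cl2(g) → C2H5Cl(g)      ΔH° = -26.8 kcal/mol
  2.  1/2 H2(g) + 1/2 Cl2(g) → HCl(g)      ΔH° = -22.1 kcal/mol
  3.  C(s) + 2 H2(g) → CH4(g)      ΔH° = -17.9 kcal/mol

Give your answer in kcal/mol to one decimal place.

eq. 1 reversed (C2H5Cl(g) must end up as a reactant): +26.8 kcal/mol
eq. 2 reversed and × 3 (reverse to put HCl(g) on the reactant side; scale by 3 for the 3 HCl(g)): (-3)·(-22.1) = +66.3 kcal/mol
eq. 3 as written (CH4(g) already on the product side): -17.9 kcal/mol
Since enthalpy is a state function, ΔH° = (+26.8) + (+66.3) + (-17.9) = 75.2 kcal/mol

ΔH° = 75.2 kcal/mol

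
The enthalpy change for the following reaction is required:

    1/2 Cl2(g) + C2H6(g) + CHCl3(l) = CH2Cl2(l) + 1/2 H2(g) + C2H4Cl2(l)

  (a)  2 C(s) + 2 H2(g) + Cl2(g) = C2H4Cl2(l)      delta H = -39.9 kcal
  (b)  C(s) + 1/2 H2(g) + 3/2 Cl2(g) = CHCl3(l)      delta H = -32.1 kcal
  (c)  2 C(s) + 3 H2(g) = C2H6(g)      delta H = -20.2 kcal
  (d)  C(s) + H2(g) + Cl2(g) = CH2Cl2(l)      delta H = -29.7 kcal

(a) as written: -39.9 kcal
(b) reversed: +32.1 kcal
(c) reversed: +20.2 kcal
(d) as written: -29.7 kcal
Combining the equations, delta H = (1)·(-39.9) + (-1)·(-32.1) + (-1)·(-20.2) + (1)·(-29.7) = -17.3 kcal

delta H = -17.3 kcal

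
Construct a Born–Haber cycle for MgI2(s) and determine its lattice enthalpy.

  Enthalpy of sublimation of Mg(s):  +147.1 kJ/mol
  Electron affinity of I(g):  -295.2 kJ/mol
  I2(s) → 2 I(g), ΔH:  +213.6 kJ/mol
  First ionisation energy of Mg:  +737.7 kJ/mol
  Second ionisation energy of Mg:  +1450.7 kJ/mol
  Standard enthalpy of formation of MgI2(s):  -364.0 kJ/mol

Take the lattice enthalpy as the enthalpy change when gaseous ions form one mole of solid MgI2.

U = -2322.7 kJ/mol

ΔHf° = 1·ΔHsub + 1·(ΣIE) + 1·D(I2) + 2·EA + U
-364.0 = 1·(+147.1) + 1·(+2188.4) + 1·(+213.6) + 2·(-295.2) + U
U = -364.0 − (+1958.7) = -2322.7 kJ/mol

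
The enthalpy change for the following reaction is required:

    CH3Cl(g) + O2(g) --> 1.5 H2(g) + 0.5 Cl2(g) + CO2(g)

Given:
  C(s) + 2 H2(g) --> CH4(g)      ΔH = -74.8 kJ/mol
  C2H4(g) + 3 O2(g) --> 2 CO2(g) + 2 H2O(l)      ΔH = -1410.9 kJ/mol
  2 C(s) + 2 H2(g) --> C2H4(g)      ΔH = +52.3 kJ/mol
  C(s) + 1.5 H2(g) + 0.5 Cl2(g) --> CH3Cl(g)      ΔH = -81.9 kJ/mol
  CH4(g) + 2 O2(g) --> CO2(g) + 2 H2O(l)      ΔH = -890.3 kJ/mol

ΔH = -311.6 kJ/mol

equation 1 reversed: +74.8 kJ/mol
equation 2 as written: -1410.9 kJ/mol
equation 3 as written: +52.3 kJ/mol
equation 4 reversed: +81.9 kJ/mol
equation 5 reversed: +890.3 kJ/mol
Combining the equations, ΔH = (+74.8) + (-1410.9) + (+52.3) + (+81.9) + (+890.3) = -311.6 kJ/mol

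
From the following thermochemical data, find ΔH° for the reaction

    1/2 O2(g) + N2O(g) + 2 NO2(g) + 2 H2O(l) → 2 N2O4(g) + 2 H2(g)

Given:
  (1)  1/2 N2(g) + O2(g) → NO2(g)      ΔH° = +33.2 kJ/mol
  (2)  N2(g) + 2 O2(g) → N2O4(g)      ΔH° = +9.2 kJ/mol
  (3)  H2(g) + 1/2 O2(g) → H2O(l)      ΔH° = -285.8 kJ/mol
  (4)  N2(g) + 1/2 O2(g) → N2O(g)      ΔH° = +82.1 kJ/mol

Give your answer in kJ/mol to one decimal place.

(1) reversed and × 2: (-2)·(+33.2) = -66.4 kJ/mol
(2) × 2: (2)·(+9.2) = +18.4 kJ/mol
(3) reversed and × 2: (-2)·(-285.8) = +571.6 kJ/mol
(4) reversed: -82.1 kJ/mol
ΔH° = (-66.4) + (+18.4) + (+571.6) + (-82.1) = 441.5 kJ/mol

ΔH° = 441.5 kJ/mol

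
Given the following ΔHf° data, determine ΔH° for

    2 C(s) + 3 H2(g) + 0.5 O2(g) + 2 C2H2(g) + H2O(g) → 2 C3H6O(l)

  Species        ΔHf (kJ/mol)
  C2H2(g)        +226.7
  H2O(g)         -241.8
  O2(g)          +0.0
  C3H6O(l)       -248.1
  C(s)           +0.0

Products: 2·(-248.1) = -496.2
Reactants: 2·(+0.0) + 3·(+0.0) + 1/2·(+0.0) + 2·(+226.7) + 1·(-241.8) = +211.6
ΔH° = (-496.2) − (+211.6) = -707.8 kJ/mol

ΔH° = -707.8 kJ/mol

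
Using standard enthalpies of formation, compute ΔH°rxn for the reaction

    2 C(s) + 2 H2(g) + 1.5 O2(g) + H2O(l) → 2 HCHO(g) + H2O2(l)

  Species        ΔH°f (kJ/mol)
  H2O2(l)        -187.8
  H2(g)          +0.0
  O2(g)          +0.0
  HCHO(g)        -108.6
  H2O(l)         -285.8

ΔH°rxn = -119.2 kJ/mol

Products: 2·(-108.6) + 1·(-187.8) = -405.0
Reactants: 2·(+0.0) + 2·(+0.0) + 3/2·(+0.0) + 1·(-285.8) = -285.8
ΔH°rxn = (-405.0) − (-285.8) = -119.2 kJ/mol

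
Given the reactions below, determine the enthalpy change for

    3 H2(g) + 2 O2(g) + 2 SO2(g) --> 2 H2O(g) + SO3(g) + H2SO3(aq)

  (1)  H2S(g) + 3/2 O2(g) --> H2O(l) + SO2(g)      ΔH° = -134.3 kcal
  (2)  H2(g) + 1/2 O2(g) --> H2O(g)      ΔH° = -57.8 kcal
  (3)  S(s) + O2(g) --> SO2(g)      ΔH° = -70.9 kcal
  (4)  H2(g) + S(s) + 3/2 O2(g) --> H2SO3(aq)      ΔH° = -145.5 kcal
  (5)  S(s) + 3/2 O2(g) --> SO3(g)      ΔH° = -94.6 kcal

ΔH° = -213.9 kcal

(1): not needed.
(2) × 2: (2)·(-57.8) = -115.6 kcal
(3) reversed and × 2: (-2)·(-70.9) = +141.8 kcal
(4) as written: -145.5 kcal
(5) as written: -94.6 kcal
ΔH° = (-115.6) + (+141.8) + (-145.5) + (-94.6) = -213.9 kcal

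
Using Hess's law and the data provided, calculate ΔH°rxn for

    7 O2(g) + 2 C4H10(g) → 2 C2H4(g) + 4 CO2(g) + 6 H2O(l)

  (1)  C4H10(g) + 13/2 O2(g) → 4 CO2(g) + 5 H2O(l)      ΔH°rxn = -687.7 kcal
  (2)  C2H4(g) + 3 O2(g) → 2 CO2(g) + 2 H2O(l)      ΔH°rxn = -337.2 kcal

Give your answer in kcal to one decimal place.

(1) × 2: (2)·(-687.7) = -1375.4 kcal
(2) reversed and × 2: (-2)·(-337.2) = +674.4 kcal
ΔH°rxn = (2)·(-687.7) + (-2)·(-337.2) = -701.0 kcal

ΔH°rxn = -701.0 kcal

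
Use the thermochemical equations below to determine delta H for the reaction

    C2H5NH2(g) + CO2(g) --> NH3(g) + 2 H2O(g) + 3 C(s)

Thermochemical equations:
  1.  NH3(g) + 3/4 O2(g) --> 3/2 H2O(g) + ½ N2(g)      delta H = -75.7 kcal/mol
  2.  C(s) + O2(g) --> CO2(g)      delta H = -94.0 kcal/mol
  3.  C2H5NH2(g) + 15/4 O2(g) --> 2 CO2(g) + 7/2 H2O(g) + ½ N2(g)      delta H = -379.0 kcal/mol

delta H = -21.3 kcal/mol

eq. 1 reversed (NH3(g) must end up as a product): +75.7 kcal/mol
eq. 2 reversed and × 3 (reverse to put C(s) on the product side; ×3 to match 3 C(s) in the target): (-3)·(-94.0) = +282.0 kcal/mol
eq. 3 as written (C2H5NH2(g) already on the reactant side): -379.0 kcal/mol
delta H = (+75.7) + (+282.0) + (-379.0) = -21.3 kcal/mol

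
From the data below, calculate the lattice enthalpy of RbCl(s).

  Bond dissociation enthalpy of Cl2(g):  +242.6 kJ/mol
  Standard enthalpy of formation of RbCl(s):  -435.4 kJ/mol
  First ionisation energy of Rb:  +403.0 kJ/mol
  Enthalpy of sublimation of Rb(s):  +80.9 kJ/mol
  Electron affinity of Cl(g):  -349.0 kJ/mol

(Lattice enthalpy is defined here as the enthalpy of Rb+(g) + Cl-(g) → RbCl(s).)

ΔHf° = 1·ΔHsub + 1·(ΣIE) + 1/2·D(Cl2) + 1·EA + U
-435.4 = 1·(+80.9) + 1·(+403.0) + 1/2·(+242.6) + 1·(-349.0) + U
U = -435.4 − (+256.2) = -691.6 kJ/mol

U = -691.6 kJ/mol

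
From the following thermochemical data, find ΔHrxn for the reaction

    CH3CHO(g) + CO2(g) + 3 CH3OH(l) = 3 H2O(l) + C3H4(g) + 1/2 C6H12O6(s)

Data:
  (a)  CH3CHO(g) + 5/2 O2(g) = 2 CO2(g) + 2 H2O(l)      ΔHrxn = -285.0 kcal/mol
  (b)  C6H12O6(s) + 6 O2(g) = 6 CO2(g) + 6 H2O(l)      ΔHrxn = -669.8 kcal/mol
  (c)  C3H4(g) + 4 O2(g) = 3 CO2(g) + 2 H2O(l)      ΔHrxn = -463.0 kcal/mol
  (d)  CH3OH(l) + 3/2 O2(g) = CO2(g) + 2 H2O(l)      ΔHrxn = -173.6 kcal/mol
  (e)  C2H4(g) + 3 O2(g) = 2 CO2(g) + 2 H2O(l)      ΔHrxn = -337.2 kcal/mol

(a) as written: -285.0 kcal/mol
(b) reversed and × 1/2: (-1/2)·(-669.8) = +334.9 kcal/mol
(c) reversed: +463.0 kcal/mol
(d) × 3: (3)·(-173.6) = -520.8 kcal/mol
(e): not needed.
ΔHrxn = (1)·(-285.0) + (-1/2)·(-669.8) + (-1)·(-463.0) + (3)·(-173.6) = -7.9 kcal/mol

ΔHrxn = -7.9 kcal/mol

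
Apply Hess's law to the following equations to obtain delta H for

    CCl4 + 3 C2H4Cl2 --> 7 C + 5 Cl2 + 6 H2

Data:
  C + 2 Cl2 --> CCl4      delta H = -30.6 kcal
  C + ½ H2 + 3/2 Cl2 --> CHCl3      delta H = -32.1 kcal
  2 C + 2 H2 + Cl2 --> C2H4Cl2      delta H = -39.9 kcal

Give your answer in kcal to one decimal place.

equation 1 reversed (CCl4 must end up as a reactant): +30.6 kcal
equation 2: not needed (CHCl3 appears nowhere else).
equation 3 reversed and × 3 (reverse to put C2H4Cl2 on the reactant side; ×3 to match 3 C2H4Cl2 in the target): (-3)·(-39.9) = +119.7 kcal
delta H = (-1)·(-30.6) + (-3)·(-39.9) = 150.3 kcal

delta H = 150.3 kcal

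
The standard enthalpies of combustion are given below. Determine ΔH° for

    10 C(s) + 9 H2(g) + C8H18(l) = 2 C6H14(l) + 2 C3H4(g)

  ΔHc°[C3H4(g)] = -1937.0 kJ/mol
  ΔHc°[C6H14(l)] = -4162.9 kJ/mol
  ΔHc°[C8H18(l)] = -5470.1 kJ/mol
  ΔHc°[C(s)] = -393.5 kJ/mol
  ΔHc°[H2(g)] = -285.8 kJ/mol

Using ΔH = Σ nΔHc°(reactants) − Σ nΔHc°(products):
= [10·(-393.5) + 9·(-285.8) + 1·(-5470.1)] − [2·(-4162.9) + 2·(-1937.0)]
= 222.5 kJ/mol

ΔH° = 222.5 kJ/mol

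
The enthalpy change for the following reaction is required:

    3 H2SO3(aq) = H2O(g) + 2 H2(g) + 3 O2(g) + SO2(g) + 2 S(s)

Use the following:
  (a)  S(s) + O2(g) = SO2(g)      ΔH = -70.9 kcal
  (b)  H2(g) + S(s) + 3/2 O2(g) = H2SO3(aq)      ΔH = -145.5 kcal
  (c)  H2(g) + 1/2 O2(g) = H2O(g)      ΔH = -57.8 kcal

ΔH = 307.8 kcal

(a) as written (SO2(g) already on the product side): -70.9 kcal
(b) reversed and × 3 (H2SO3(aq) must end up as a reactant; scale by 3 for the 3 H2SO3(aq)): (-3)·(-145.5) = +436.5 kcal
(c) as written (H2O(g) already on the product side): -57.8 kcal
Summing the manipulated equations, ΔH = (1)·(-70.9) + (-3)·(-145.5) + (1)·(-57.8) = 307.8 kcal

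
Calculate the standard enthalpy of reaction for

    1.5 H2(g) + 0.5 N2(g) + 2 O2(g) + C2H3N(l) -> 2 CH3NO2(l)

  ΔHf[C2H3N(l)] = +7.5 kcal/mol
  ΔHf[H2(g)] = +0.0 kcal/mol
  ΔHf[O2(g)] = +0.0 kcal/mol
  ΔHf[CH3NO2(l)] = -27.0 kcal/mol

ΔH°rxn = Σ nΔHf°(products) − Σ nΔHf°(reactants).
Products: 2·(-27.0) = -54.0
Reactants: 3/2·(+0.0) + 1/2·(+0.0) + 2·(+0.0) + 1·(+7.5) = +7.5
ΔH°rxn = (-54.0) − (+7.5) = -61.5 kcal/mol

ΔH°rxn = -61.5 kcal/mol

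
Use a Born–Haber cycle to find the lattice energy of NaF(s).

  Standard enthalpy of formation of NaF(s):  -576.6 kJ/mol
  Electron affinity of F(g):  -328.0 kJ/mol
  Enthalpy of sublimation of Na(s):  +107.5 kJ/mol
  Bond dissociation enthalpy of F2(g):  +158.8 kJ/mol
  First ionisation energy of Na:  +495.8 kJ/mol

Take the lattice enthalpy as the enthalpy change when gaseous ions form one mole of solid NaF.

ΔHf° = 1·ΔHsub + 1·(ΣIE) + 1/2·D(F2) + 1·EA + U
-576.6 = 1·(+107.5) + 1·(+495.8) + 1/2·(+158.8) + 1·(-328.0) + U
U = -576.6 − (+354.7) = -931.3 kJ/mol

U = -931.3 kJ/mol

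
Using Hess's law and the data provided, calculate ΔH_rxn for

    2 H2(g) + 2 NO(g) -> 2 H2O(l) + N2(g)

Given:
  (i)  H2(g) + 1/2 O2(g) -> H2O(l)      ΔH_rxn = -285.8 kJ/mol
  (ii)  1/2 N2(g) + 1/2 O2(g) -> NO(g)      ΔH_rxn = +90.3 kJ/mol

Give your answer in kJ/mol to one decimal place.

ΔH_rxn = -752.2 kJ/mol

(i) × 2 (×2 to match 2 H2O(l) in the target): (2)·(-285.8) = -571.6 kJ/mol
(ii) reversed and × 2 (NO(g) must end up as a reactant; scale by 2 for the 2 NO(g)): (-2)·(+90.3) = -180.6 kJ/mol
ΔH_rxn = (2)·(-285.8) + (-2)·(+90.3) = -752.2 kJ/mol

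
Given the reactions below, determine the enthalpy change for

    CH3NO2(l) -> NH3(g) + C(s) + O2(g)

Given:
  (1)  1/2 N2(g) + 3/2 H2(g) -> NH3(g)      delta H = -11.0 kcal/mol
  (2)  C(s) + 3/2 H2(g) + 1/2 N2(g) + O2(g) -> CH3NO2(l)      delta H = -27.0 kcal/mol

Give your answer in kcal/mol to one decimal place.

(1) as written (NH3(g) already on the product side): -11.0 kcal/mol
(2) reversed (CH3NO2(l) must end up as a reactant): +27.0 kcal/mol
Since enthalpy is a state function, delta H = (1)·(-11.0) + (-1)·(-27.0) = 16.0 kcal/mol

delta H = 16.0 kcal/mol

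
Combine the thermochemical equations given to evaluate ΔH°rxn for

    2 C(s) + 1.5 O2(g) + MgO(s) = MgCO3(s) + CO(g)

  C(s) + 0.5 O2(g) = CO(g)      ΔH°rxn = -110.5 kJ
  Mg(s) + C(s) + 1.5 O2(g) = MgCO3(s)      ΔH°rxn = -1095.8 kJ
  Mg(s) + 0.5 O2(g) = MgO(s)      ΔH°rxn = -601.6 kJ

ΔH°rxn = -604.7 kJ

equation 1 as written: -110.5 kJ
equation 2 as written: -1095.8 kJ
equation 3 reversed: +601.6 kJ
Combining the equations, ΔH°rxn = (-110.5) + (-1095.8) + (+601.6) = -604.7 kJ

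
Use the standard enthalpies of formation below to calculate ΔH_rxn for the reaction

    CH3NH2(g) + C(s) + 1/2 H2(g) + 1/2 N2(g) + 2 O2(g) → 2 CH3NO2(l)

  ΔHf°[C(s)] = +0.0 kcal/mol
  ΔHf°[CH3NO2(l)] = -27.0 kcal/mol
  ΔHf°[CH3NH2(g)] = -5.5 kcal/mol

Products: 2·(-27.0) = -54.0
Reactants: 1·(-5.5) + 1·(+0.0) + 1/2·(+0.0) + 1/2·(+0.0) + 2·(+0.0) = -5.5
ΔH_rxn = (-54.0) − (-5.5) = -48.5 kcal/mol

ΔH_rxn = -48.5 kcal/mol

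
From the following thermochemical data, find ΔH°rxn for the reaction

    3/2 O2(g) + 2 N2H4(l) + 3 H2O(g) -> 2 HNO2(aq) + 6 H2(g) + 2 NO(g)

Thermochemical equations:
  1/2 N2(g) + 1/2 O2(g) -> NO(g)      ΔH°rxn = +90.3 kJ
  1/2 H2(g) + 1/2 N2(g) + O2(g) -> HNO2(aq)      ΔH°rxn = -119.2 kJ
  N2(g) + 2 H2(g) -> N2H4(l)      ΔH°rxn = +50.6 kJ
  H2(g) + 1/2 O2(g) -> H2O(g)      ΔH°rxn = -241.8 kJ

equation 1 × 2: (2)·(+90.3) = +180.6 kJ
equation 2 × 2: (2)·(-119.2) = -238.4 kJ
equation 3 reversed and × 2: (-2)·(+50.6) = -101.2 kJ
equation 4 reversed and × 3: (-3)·(-241.8) = +725.4 kJ
ΔH°rxn = (2)·(+90.3) + (2)·(-119.2) + (-2)·(+50.6) + (-3)·(-241.8) = 566.4 kJ

ΔH°rxn = 566.4 kJ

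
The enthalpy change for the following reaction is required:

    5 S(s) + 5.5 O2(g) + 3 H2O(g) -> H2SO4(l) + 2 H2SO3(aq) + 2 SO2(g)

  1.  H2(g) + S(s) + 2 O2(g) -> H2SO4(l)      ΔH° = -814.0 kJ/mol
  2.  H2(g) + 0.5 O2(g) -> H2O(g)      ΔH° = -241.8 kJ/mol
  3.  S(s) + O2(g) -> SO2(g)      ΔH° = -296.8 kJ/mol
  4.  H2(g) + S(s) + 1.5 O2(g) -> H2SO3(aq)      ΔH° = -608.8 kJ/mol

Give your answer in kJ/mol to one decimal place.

ΔH° = -1899.8 kJ/mol

eq. 1 as written (H2SO4(l) already on the product side): -814.0 kJ/mol
eq. 2 reversed and × 3 (H2O(g) must end up as a reactant; ×3 to match 3 H2O(g) in the target): (-3)·(-241.8) = +725.4 kJ/mol
eq. 3 × 2 (scale by 2 for the 2 SO2(g)): (2)·(-296.8) = -593.6 kJ/mol
eq. 4 × 2 (scale by 2 for the 2 H2SO3(aq)): (2)·(-608.8) = -1217.6 kJ/mol
Combining the equations, ΔH° = (-814.0) + (+725.4) + (-593.6) + (-1217.6) = -1899.8 kJ/mol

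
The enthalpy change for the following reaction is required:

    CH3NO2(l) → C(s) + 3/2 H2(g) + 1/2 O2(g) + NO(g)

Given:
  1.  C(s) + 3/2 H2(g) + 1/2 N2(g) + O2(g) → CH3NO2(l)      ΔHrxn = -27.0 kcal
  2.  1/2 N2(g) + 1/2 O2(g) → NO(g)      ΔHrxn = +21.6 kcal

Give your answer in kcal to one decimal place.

ΔHrxn = 48.6 kcal

eq. 1 reversed: +27.0 kcal
eq. 2 as written: +21.6 kcal
ΔHrxn = (+27.0) + (+21.6) = 48.6 kcal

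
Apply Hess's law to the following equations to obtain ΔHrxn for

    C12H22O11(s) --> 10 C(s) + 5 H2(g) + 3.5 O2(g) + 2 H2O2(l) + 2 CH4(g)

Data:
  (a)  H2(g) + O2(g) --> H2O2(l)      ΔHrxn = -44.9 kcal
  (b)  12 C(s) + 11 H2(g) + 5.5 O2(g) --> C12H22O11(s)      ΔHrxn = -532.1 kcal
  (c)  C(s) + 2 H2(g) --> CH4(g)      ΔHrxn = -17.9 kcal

(a) × 2: (2)·(-44.9) = -89.8 kcal
(b) reversed: +532.1 kcal
(c) × 2: (2)·(-17.9) = -35.8 kcal
Summing the manipulated equations, ΔHrxn = (2)·(-44.9) + (-1)·(-532.1) + (2)·(-17.9) = 406.5 kcal

ΔHrxn = 406.5 kcal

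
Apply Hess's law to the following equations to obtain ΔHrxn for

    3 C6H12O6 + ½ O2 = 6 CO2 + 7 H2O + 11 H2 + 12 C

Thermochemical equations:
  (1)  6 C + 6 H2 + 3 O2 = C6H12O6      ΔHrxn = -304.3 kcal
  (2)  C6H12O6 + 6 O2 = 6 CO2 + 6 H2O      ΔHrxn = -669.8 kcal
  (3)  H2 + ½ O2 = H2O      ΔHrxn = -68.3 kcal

(1) reversed and × 2 (C must end up as a product; scale by 2 for the 12 C): (-2)·(-304.3) = +608.6 kcal
(2) as written (CO2 already on the product side): -669.8 kcal
(3) as written: -68.3 kcal
ΔHrxn = (-2)·(-304.3) + (1)·(-669.8) + (1)·(-68.3) = -129.5 kcal

ΔHrxn = -129.5 kcal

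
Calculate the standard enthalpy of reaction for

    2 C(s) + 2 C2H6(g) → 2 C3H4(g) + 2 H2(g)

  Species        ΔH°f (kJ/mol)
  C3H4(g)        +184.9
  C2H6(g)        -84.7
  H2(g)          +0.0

Products: 2·(+184.9) + 2·(+0.0) = +369.8
Reactants: 2·(+0.0) + 2·(-84.7) = -169.4
ΔH°rxn = (+369.8) − (-169.4) = 539.2 kJ/mol

ΔH°rxn = 539.2 kJ/mol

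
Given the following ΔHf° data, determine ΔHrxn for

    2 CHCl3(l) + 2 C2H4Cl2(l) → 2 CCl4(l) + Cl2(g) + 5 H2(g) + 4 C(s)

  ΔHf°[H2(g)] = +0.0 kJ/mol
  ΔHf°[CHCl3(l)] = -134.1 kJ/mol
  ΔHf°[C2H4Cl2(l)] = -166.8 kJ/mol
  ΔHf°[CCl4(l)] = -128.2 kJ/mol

ΔHrxn = 345.4 kJ/mol

Products: 2·(-128.2) + 1·(+0.0) + 5·(+0.0) + 4·(+0.0) = -256.4
Reactants: 2·(-134.1) + 2·(-166.8) = -601.8
ΔHrxn = (-256.4) − (-601.8) = 345.4 kJ/mol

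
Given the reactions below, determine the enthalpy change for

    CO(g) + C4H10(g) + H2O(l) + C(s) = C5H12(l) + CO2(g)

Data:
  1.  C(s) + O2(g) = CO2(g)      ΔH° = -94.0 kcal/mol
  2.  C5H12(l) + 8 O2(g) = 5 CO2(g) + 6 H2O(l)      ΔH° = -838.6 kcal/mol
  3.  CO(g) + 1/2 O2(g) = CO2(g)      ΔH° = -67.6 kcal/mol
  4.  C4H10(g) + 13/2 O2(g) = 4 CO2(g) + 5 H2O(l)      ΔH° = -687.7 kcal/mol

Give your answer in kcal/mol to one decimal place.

ΔH° = -10.7 kcal/mol

eq. 1 as written: -94.0 kcal/mol
eq. 2 reversed: +838.6 kcal/mol
eq. 3 as written: -67.6 kcal/mol
eq. 4 as written: -687.7 kcal/mol
ΔH° = (-94.0) + (+838.6) + (-67.6) + (-687.7) = -10.7 kcal/mol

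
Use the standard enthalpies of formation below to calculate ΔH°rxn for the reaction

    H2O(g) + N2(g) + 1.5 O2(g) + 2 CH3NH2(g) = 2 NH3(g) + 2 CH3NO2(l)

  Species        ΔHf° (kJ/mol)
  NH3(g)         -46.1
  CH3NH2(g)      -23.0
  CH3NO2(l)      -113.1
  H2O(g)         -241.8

Products: 2·(-46.1) + 2·(-113.1) = -318.4
Reactants: 1·(-241.8) + 1·(+0.0) + 3/2·(+0.0) + 2·(-23.0) = -287.8
ΔH°rxn = (-318.4) − (-287.8) = -30.6 kJ/mol

ΔH°rxn = -30.6 kJ/mol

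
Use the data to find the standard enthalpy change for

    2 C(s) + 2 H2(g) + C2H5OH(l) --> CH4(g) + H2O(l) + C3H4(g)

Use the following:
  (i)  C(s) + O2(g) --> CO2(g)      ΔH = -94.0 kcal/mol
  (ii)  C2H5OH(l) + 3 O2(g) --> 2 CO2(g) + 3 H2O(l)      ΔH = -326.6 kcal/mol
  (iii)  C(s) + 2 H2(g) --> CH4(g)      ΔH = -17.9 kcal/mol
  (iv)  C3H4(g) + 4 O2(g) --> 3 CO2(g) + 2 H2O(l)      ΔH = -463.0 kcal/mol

(i) as written: -94.0 kcal/mol
(ii) as written (C2H5OH(l) already on the reactant side): -326.6 kcal/mol
(iii) as written (CH4(g) already on the product side): -17.9 kcal/mol
(iv) reversed (C3H4(g) must end up as a product): +463.0 kcal/mol
By Hess's law, ΔH = (-94.0) + (-326.6) + (-17.9) + (+463.0) = 24.5 kcal/mol

ΔH = 24.5 kcal/mol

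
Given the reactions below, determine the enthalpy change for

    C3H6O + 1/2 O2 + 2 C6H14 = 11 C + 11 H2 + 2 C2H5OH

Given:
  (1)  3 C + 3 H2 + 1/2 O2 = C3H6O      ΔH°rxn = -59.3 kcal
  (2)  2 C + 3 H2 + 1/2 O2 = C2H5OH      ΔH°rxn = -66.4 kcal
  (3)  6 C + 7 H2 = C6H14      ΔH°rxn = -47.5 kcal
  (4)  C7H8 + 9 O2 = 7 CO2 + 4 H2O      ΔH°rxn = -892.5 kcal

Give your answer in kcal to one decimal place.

(1) reversed (reverse to put C3H6O on the reactant side): +59.3 kcal
(2) × 2 (×2 to match 2 C2H5OH in the target): (2)·(-66.4) = -132.8 kcal
(3) reversed and × 2 (reverse to put C6H14 on the reactant side; scale by 2 for the 2 C6H14): (-2)·(-47.5) = +95.0 kcal
(4): not needed (H2O appears nowhere else).
By Hess's law, ΔH°rxn = (-1)·(-59.3) + (2)·(-66.4) + (-2)·(-47.5) = 21.5 kcal

ΔH°rxn = 21.5 kcal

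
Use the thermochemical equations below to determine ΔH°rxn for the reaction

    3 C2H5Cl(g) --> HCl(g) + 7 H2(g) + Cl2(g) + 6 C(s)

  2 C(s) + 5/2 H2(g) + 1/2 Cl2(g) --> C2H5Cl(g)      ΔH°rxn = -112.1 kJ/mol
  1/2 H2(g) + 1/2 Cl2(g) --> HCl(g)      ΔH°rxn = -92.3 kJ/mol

ΔH°rxn = 244.0 kJ/mol

equation 1 reversed and × 3 (C2H5Cl(g) must end up as a reactant; scale by 3 for the 3 C2H5Cl(g)): (-3)·(-112.1) = +336.3 kJ/mol
equation 2 as written (HCl(g) already on the product side): -92.3 kJ/mol
Combining the equations, ΔH°rxn = (-3)·(-112.1) + (1)·(-92.3) = 244.0 kJ/mol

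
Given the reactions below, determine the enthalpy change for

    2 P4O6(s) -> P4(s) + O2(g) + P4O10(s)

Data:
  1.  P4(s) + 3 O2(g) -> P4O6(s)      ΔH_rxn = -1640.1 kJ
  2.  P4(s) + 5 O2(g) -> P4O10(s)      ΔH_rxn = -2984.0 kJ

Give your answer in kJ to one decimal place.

eq. 1 reversed and × 2: (-2)·(-1640.1) = +3280.2 kJ
eq. 2 as written: -2984.0 kJ
Combining the equations, ΔH_rxn = (+3280.2) + (-2984.0) = 296.2 kJ

ΔH_rxn = 296.2 kJ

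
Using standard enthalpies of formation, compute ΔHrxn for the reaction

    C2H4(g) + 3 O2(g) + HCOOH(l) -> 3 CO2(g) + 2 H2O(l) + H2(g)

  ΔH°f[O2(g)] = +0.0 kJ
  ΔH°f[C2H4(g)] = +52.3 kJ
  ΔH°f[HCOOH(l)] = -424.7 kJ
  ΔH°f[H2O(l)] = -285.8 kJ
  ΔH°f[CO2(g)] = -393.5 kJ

ΔHrxn = -1379.7 kJ

Products: 3·(-393.5) + 2·(-285.8) + 1·(+0.0) = -1752.1
Reactants: 1·(+52.3) + 3·(+0.0) + 1·(-424.7) = -372.4
ΔHrxn = (-1752.1) − (-372.4) = -1379.7 kJ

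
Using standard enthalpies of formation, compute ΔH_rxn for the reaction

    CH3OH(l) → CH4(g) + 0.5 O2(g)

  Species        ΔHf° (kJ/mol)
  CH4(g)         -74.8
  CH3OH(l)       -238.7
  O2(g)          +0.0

ΔH_rxn = 163.9 kJ/mol

Products: 1·(-74.8) + 1/2·(+0.0) = -74.8
Reactants: 1·(-238.7) = -238.7
ΔH_rxn = (-74.8) − (-238.7) = 163.9 kJ/mol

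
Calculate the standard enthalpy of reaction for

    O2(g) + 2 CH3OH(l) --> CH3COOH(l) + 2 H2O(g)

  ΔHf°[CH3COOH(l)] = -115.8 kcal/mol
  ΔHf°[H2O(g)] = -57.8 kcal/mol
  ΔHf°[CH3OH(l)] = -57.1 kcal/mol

ΔH_rxn = -117.2 kcal/mol

Products: 1·(-115.8) + 2·(-57.8) = -231.4
Reactants: 1·(+0.0) + 2·(-57.1) = -114.2
ΔH_rxn = (-231.4) − (-114.2) = -117.2 kcal/mol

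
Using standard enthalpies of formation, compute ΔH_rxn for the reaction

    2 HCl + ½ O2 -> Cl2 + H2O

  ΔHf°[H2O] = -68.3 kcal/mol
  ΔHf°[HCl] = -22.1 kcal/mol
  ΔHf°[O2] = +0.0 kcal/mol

Products: 1·(+0.0) + 1·(-68.3) = -68.3
Reactants: 2·(-22.1) + 1/2·(+0.0) = -44.2
ΔH_rxn = (-68.3) − (-44.2) = -24.1 kcal/mol

ΔH_rxn = -24.1 kcal/mol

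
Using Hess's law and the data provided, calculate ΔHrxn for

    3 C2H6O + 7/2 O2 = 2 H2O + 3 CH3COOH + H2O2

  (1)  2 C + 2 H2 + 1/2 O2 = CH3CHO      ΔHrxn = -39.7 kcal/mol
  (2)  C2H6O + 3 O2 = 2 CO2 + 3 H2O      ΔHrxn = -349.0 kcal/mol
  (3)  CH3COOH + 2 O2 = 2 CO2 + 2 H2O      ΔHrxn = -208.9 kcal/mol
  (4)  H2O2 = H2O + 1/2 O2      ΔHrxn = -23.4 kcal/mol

(1): not needed.
(2) × 3: (3)·(-349.0) = -1047.0 kcal/mol
(3) reversed and × 3: (-3)·(-208.9) = +626.7 kcal/mol
(4) reversed: +23.4 kcal/mol
ΔHrxn = (3)·(-349.0) + (-3)·(-208.9) + (-1)·(-23.4) = -396.9 kcal/mol

ΔHrxn = -396.9 kcal/mol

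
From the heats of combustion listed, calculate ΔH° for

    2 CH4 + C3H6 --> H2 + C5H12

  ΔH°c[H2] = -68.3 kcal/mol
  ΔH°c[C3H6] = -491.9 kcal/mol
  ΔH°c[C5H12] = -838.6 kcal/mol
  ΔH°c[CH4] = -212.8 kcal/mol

ΔH° = -10.6 kcal/mol

With combustion enthalpies, reactants minus products:
= [2·(-212.8) + 1·(-491.9)] − [1·(-68.3) + 1·(-838.6)]
= -10.6 kcal/mol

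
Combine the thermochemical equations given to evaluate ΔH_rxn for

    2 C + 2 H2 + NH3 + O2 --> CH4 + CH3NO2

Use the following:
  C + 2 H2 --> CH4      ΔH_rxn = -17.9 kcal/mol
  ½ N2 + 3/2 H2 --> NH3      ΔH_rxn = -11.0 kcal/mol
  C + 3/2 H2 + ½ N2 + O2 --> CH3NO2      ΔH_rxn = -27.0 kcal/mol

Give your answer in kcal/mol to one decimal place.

equation 1 as written (CH4 already on the product side): -17.9 kcal/mol
equation 2 reversed (NH3 must end up as a reactant): +11.0 kcal/mol
equation 3 as written (CH3NO2 already on the product side): -27.0 kcal/mol
Combining the equations, ΔH_rxn = (1)·(-17.9) + (-1)·(-11.0) + (1)·(-27.0) = -33.9 kcal/mol

ΔH_rxn = -33.9 kcal/mol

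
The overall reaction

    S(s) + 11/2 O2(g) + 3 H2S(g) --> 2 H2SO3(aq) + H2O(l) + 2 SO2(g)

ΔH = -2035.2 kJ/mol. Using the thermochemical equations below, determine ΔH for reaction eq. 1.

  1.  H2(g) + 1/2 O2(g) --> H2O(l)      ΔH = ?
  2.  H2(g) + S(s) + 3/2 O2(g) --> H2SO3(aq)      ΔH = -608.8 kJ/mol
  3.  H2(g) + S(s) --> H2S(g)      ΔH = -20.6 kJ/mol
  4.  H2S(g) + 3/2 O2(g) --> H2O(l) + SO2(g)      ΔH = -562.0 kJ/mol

eq. 1 reversed: contributes −x
eq. 2 × 2 (×2 to match 2 H2SO3(aq) in the target): (2)·(-608.8) = -1217.6 kJ/mol
eq. 3 reversed: +20.6 kJ/mol
eq. 4 × 2 (×2 to match 2 SO2(g) in the target): (2)·(-562.0) = -1124.0 kJ/mol
-2035.2 = (-1217.6) + (+20.6) + (-1124.0) − x
x = (-2035.2 − (-2321.0)) / (-1) = -285.8 kJ/mol

ΔH = -285.8 kJ/mol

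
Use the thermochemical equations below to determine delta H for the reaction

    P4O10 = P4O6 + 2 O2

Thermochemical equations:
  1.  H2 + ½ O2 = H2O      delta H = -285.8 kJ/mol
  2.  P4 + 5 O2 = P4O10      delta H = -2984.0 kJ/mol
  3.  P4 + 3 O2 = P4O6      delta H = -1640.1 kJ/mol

delta H = 1343.9 kJ/mol

eq. 1: not needed (H2O appears nowhere else).
eq. 2 reversed (reverse to put P4O10 on the reactant side): +2984.0 kJ/mol
eq. 3 as written (P4O6 already on the product side): -1640.1 kJ/mol
delta H = (+2984.0) + (-1640.1) = 1343.9 kJ/mol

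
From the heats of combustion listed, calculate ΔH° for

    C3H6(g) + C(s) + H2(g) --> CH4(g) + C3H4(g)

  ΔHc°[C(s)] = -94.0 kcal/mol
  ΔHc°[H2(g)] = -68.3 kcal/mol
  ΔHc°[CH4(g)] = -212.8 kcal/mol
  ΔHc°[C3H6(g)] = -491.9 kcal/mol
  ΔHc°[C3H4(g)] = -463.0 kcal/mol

ΔH° = 21.6 kcal/mol

With combustion enthalpies, reactants minus products:
= [1·(-491.9) + 1·(-94.0) + 1·(-68.3)] − [1·(-212.8) + 1·(-463.0)]
= 21.6 kcal/mol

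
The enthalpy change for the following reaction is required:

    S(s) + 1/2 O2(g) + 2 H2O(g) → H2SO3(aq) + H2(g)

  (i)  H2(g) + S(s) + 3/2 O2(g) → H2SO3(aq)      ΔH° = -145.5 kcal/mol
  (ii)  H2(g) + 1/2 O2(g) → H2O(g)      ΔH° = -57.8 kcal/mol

(i) as written (H2SO3(aq) already on the product side): -145.5 kcal/mol
(ii) reversed and × 2 (H2O(g) must end up as a reactant; ×2 to match 2 H2O(g) in the target): (-2)·(-57.8) = +115.6 kcal/mol
Summing the manipulated equations, ΔH° = (1)·(-145.5) + (-2)·(-57.8) = -29.9 kcal/mol

ΔH° = -29.9 kcal/mol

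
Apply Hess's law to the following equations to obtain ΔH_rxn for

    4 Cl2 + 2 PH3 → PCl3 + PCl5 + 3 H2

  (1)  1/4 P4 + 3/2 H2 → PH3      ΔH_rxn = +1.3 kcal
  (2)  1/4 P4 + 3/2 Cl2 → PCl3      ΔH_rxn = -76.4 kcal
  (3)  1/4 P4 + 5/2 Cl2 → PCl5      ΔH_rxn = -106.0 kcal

ΔH_rxn = -185.0 kcal

(1) reversed and × 2: (-2)·(+1.3) = -2.6 kcal
(2) as written: -76.4 kcal
(3) as written: -106.0 kcal
By Hess's law, ΔH_rxn = (-2.6) + (-76.4) + (-106.0) = -185.0 kcal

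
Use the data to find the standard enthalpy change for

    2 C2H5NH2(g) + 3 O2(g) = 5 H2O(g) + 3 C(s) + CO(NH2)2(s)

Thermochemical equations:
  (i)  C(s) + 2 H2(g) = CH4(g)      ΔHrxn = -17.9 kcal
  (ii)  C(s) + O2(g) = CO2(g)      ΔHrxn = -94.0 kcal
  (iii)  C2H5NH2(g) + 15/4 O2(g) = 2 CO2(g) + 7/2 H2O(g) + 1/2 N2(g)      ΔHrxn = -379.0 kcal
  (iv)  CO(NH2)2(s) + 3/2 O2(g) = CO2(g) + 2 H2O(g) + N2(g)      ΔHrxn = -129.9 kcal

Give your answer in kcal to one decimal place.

ΔHrxn = -346.1 kcal

(i): not needed (CH4(g) appears nowhere else).
(ii) reversed and × 3: (-3)·(-94.0) = +282.0 kcal
(iii) × 2 (×2 to match 2 C2H5NH2(g) in the target): (2)·(-379.0) = -758.0 kcal
(iv) reversed (CO(NH2)2(s) must end up as a product): +129.9 kcal
Summing the manipulated equations, ΔHrxn = (+282.0) + (-758.0) + (+129.9) = -346.1 kcal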